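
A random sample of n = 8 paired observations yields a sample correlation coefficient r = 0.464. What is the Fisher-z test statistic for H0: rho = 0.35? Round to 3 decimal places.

Fisher z: atanh(0.464) = 0.502397, atanh(0.35) = 0.365444
z = (z_r − z_0)·√(n−3) = (0.502397 − 0.365444)·√5 = 0.136953 · 2.236068 = 0.306

0.306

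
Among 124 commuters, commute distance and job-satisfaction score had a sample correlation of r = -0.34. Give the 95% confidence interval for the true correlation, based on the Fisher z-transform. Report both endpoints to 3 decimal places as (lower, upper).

z_r = atanh(-0.34) = -0.354093;  SE = 1/√(n−3) = 1/√121 = 0.090909
z-limits: -0.354093 ± 1.960·0.090909 = -0.354093 ± 0.178182 = [-0.532275, -0.175911]
ρ-limits: (tanh -0.532275, tanh -0.175911) = (-0.487, -0.174)

(-0.487, -0.174)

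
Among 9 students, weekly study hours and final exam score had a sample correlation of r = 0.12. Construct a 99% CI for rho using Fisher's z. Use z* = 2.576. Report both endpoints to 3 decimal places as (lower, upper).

z_r = atanh(0.12) = 0.120581;  SE = 1/√(n−3) = 1/√6 = 0.408248
z-limits: 0.120581 ± 2.576·0.408248 = 0.120581 ± 1.051647 = [-0.931066, 1.172228]
ρ-limits: (tanh -0.931066, tanh 1.172228) = (-0.731, 0.825)

(-0.731, 0.825)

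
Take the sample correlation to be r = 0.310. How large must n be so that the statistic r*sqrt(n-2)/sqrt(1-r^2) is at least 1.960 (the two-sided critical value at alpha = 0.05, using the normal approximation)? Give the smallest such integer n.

Need r·√(n−2)/√(1−r²) ≥ 1.960
√(n−2) ≥ 1.960·√(1−0.096100) / 0.310 = 1.960·0.950737 / 0.310 = 6.0111
n−2 ≥ 36.1333  ⇒  n ≥ 38.1333
Smallest integer n = 39

39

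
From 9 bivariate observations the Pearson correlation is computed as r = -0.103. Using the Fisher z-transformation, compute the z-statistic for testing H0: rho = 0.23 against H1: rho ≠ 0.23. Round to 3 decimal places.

z_r = atanh(-0.103) = -0.103367,  z_0 = atanh(0.23) = 0.234189
SE = 1/√(n−3) = 1/√6 = 0.408248
z = (z_r − z_0)/SE = (-0.103367 − 0.234189) / 0.408248 = -0.337556 / 0.408248 = -0.827

-0.827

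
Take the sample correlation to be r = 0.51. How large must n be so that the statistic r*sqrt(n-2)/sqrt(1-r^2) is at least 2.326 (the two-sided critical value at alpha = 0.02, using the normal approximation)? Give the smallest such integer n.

Need r·√(n−2)/√(1−r²) ≥ 2.326
√(n−2) ≥ 2.326·√(1−0.2601) / 0.51 = 2.326·0.860174 / 0.51 = 3.9231
n−2 ≥ 15.3907  ⇒  n ≥ 17.3907
Smallest integer n = 18

18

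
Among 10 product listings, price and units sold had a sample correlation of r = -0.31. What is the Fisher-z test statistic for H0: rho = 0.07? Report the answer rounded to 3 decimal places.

Fisher z: atanh(-0.31) = -0.320545, atanh(0.07) = 0.070115
z = (z_r − z_0)·√(n−3) = (-0.320545 − 0.070115)·√7 = -0.390660 · 2.645751 = -1.034

-1.034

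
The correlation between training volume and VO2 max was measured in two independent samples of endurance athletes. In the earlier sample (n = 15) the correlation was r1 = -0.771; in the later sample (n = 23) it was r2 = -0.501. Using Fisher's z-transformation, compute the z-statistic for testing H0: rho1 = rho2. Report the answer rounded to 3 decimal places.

-1.293

Fisher z-transforms: z1 = atanh(-0.771) = -1.022789, z2 = atanh(-0.501) = -0.550640; difference d = -0.472149
Var(d) = 1/12 + 1/20 = 0.0833333 + 0.0500000 = 0.1333333
z = d/√Var(d) = -0.472149 / √0.1333333 = -0.472149 / 0.365148 = -1.293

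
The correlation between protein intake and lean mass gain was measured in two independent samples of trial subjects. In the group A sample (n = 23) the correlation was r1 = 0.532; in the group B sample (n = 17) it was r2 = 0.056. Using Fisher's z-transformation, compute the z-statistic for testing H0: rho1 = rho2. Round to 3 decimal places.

Fisher z-transforms: z1 = atanh(0.532) = 0.592931, z2 = atanh(0.056) = 0.056059; difference d = 0.536872
Var(d) = 1/20 + 1/14 = 0.0500000 + 0.0714286 = 0.1214286
z = d/√Var(d) = 0.536872 / √0.1214286 = 0.536872 / 0.348466 = 1.541

1.541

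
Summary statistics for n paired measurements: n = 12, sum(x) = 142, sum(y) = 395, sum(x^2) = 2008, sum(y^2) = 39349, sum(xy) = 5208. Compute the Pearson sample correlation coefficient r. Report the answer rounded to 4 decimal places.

S_xy = nΣxy − ΣxΣy = 12·5208 − 142·395 = 62496 − 56090 = 6406
S_xx = nΣx² − (Σx)² = 12·2008 − 142² = 24096 − 20164 = 3932
S_yy = nΣy² − (Σy)² = 12·39349 − 395² = 472188 − 156025 = 316163
r = S_xy / √(S_xx·S_yy) = 6406 / √(3932·316163) = 6406 / √1243152916 = 6406 / 35258.3737 = 0.1817

0.1817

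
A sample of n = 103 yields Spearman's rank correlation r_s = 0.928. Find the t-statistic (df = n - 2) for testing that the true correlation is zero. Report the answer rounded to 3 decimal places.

1 − r_s² = 1 − 0.861184 = 0.138816;  √(1−r_s²) = 0.372580
√(n−2) = √101 = 10.049876
t = r_s·√(n−2)/√(1−r_s²) = 0.928 · 10.049876 / 0.372580 = 25.032

25.032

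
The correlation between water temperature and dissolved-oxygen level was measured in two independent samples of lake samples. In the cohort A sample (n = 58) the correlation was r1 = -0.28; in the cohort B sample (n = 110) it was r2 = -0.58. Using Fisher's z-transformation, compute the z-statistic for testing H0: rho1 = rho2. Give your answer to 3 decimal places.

z1 = atanh(-0.28) = -0.287682,  z2 = atanh(-0.58) = -0.662463
SE = √(1/(n1−3) + 1/(n2−3)) = √(1/55 + 1/107) = √(0.0181818 + 0.0093458) = √0.0275276 = 0.165914
z = (z1 − z2)/SE = (-0.287682 − (-0.662463)) / 0.165914 = 0.374781 / 0.165914 = 2.259

2.259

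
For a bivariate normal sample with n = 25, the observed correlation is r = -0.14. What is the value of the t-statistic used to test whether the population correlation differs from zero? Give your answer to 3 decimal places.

1 − r² = 1 − 0.0196 = 0.9804;  √(1−r²) = 0.990152
√(n−2) = √23 = 4.795832
t = r·√(n−2)/√(1−r²) = -0.14 · 4.795832 / 0.990152 = -0.678

-0.678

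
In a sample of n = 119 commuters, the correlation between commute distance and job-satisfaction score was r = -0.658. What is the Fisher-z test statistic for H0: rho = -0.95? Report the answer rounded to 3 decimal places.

11.228

Fisher z: atanh(-0.658) = -0.789278, atanh(-0.95) = -1.831781
z = (z_r − z_0)·√(n−3) = (-0.789278 − (-1.831781))·√116 = 1.042503 · 10.770330 = 11.228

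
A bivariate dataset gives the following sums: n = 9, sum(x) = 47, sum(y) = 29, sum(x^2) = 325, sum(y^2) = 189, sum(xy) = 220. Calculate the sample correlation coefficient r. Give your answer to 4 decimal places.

S_xy = nΣxy − ΣxΣy = 9·220 − 47·29 = 1980 − 1363 = 617
S_xx = nΣx² − (Σx)² = 9·325 − 47² = 2925 − 2209 = 716
S_yy = nΣy² − (Σy)² = 9·189 − 29² = 1701 − 841 = 860
r = S_xy / √(S_xx·S_yy) = 617 / √(716·860) = 617 / √615760 = 617 / 784.7038 = 0.7863

0.7863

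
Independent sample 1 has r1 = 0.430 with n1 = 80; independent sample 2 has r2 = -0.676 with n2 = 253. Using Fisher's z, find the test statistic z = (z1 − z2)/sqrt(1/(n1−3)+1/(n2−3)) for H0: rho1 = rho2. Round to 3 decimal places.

9.833

Fisher z-transforms: z1 = atanh(0.430) = 0.459897, z2 = atanh(-0.676) = -0.821711; difference d = 1.281608
Var(d) = 1/77 + 1/250 = 0.0129870 + 0.0040000 = 0.0169870
z = d/√Var(d) = 1.281608 / √0.0169870 = 1.281608 / 0.130334 = 9.833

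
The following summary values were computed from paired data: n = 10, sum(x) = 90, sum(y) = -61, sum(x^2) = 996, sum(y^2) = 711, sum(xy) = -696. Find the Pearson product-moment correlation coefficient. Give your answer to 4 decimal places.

-0.5855

Numerator: nΣxy − (Σx)(Σy) = 10·(-696) − (90)(-61) = -1470
Denominator: √[(nΣx²−(Σx)²)(nΣy²−(Σy)²)]
  nΣx²−(Σx)² = 10·996 − 8100 = 1860;  nΣy²−(Σy)² = 10·711 − 3721 = 3389
  √(1860·3389) = √6303540 = 2510.6852
r = -1470 / 2510.6852 = -0.5855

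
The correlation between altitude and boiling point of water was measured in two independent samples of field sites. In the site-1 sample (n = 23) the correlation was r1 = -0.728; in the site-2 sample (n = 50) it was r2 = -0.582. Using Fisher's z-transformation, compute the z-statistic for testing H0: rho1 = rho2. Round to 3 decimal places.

-0.970

z1 = atanh(-0.728) = -0.924459,  z2 = atanh(-0.582) = -0.665482
SE = √(1/(n1−3) + 1/(n2−3)) = √(1/20 + 1/47) = √(0.0500000 + 0.0212766) = √0.0712766 = 0.266977
z = (z1 − z2)/SE = (-0.924459 − (-0.665482)) / 0.266977 = -0.258977 / 0.266977 = -0.970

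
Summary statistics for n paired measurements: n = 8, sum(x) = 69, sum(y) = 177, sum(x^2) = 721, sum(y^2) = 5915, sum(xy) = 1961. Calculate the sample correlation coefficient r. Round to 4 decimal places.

Numerator: nΣxy − (Σx)(Σy) = 8·1961 − (69)(177) = 3475
Denominator: √[(nΣx²−(Σx)²)(nΣy²−(Σy)²)]
  nΣx²−(Σx)² = 8·721 − 4761 = 1007;  nΣy²−(Σy)² = 8·5915 − 31329 = 15991
  √(1007·15991) = √16102937 = 4012.8465
r = 3475 / 4012.8465 = 0.8660

0.8660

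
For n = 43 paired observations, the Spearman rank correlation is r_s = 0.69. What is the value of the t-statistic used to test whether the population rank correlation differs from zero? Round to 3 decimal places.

1 − r_s² = 1 − 0.4761 = 0.5239;  √(1−r_s²) = 0.723809
√(n−2) = √41 = 6.403124
t = r_s·√(n−2)/√(1−r_s²) = 0.69 · 6.403124 / 0.723809 = 6.104

6.104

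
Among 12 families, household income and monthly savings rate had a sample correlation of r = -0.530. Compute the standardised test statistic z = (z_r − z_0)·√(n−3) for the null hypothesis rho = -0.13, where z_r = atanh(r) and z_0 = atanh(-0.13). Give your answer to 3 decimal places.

-1.378

z_r = atanh(-0.530) = -0.590145,  z_0 = atanh(-0.13) = -0.130740
SE = 1/√(n−3) = 1/√9 = 0.333333
z = (z_r − z_0)/SE = (-0.590145 − (-0.130740)) / 0.333333 = -0.459405 / 0.333333 = -1.378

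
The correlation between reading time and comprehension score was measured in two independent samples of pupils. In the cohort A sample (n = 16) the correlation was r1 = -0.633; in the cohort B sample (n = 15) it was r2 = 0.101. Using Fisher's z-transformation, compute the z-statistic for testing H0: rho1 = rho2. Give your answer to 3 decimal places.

z1 = atanh(-0.633) = -0.746406,  z2 = atanh(0.101) = 0.101346
SE = √(1/(n1−3) + 1/(n2−3)) = √(1/13 + 1/12) = √(0.0769231 + 0.0833333) = √0.1602564 = 0.400320
z = (z1 − z2)/SE = (-0.746406 − 0.101346) / 0.400320 = -0.847752 / 0.400320 = -2.118

-2.118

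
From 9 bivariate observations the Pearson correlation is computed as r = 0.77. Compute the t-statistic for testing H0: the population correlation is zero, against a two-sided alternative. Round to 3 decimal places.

3.193

1 − r² = 1 − 0.5929 = 0.4071;  √(1−r²) = 0.638044
√(n−2) = √7 = 2.645751
t = r·√(n−2)/√(1−r²) = 0.77 · 2.645751 / 0.638044 = 3.193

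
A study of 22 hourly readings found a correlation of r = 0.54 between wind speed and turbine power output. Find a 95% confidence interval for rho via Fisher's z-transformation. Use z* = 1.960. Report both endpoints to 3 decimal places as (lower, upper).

z_r = atanh(0.54) = 0.604156;  SE = 1/√(n−3) = 1/√19 = 0.229416
z-limits: 0.604156 ± 1.960·0.229416 = 0.604156 ± 0.449655 = [0.154501, 1.053811]
ρ-limits: (tanh 0.154501, tanh 1.053811) = (0.153, 0.783)

(0.153, 0.783)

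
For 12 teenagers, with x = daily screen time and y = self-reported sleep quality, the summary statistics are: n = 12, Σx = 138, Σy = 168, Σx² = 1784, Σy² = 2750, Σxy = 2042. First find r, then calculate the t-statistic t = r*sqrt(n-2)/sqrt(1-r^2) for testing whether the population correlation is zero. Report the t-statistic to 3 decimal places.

1.351

Numerator: nΣxy − (Σx)(Σy) = 12·2042 − (138)(168) = 1320
Denominator: √[(nΣx²−(Σx)²)(nΣy²−(Σy)²)]
  nΣx²−(Σx)² = 12·1784 − 19044 = 2364;  nΣy²−(Σy)² = 12·2750 − 28224 = 4776
  √(2364·4776) = √11290464 = 3360.1286
r = 1320 / 3360.1286 = 0.3928
t = r·√(n−2)/√(1−r²) = 0.3928·√10 / √(1−0.154292) = 1.242143 / 0.919624 = 1.351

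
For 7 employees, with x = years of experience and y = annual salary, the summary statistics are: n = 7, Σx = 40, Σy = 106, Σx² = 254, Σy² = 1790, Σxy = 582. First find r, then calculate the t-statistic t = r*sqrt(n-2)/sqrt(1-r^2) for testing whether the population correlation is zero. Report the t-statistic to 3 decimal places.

Numerator: nΣxy − (Σx)(Σy) = 7·582 − (40)(106) = -166
Denominator: √[(nΣx²−(Σx)²)(nΣy²−(Σy)²)]
  nΣx²−(Σx)² = 7·254 − 1600 = 178;  nΣy²−(Σy)² = 7·1790 − 11236 = 1294
  √(178·1294) = √230332 = 479.9292
r = -166 / 479.9292 = -0.3459
t = r·√(n−2)/√(1−r²) = -0.3459·√5 / √(1−0.119647) = -0.773456 / 0.938271 = -0.824

-0.824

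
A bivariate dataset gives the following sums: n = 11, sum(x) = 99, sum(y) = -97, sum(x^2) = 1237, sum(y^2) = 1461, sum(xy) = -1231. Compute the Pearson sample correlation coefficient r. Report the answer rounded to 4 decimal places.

S_xy = nΣxy − ΣxΣy = 11·(-1231) − 99·(-97) = -13541 − (-9603) = -3938
S_xx = nΣx² − (Σx)² = 11·1237 − 99² = 13607 − 9801 = 3806
S_yy = nΣy² − (Σy)² = 11·1461 − (-97)² = 16071 − 9409 = 6662
r = S_xy / √(S_xx·S_yy) = -3938 / √(3806·6662) = -3938 / √25355572 = -3938 / 5035.4317 = -0.7821

-0.7821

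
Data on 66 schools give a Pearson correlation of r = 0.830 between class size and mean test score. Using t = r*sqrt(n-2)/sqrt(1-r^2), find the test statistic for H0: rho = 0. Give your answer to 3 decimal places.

1 − r² = 1 − 0.688900 = 0.311100;  √(1−r²) = 0.557763
√(n−2) = √64 = 8.000000
t = r·√(n−2)/√(1−r²) = 0.830 · 8.000000 / 0.557763 = 11.905

11.905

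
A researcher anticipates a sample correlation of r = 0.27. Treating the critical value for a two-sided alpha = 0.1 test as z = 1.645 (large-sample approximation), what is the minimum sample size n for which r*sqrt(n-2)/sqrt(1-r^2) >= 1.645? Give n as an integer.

37

r√(n−2)/√(1−r²) ≥ 1.645  ⇔  n−2 ≥ (1.645)²·(1−r²)/r²
(1−r²)/r² = (1−0.0729)/0.0729 = 12.7174
n ≥ 2 + 2.706025·12.7174 = 2 + 34.4136 = 36.4136
⌈36.4136⌉ = 37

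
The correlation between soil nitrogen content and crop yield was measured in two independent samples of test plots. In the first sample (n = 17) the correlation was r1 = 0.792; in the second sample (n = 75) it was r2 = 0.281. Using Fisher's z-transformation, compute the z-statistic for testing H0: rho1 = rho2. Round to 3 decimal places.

2.698

z1 = atanh(0.792) = 1.076775,  z2 = atanh(0.281) = 0.288767
SE = √(1/(n1−3) + 1/(n2−3)) = √(1/14 + 1/72) = √(0.0714286 + 0.0138889) = √0.0853175 = 0.292092
z = (z1 − z2)/SE = (1.076775 − 0.288767) / 0.292092 = 0.788008 / 0.292092 = 2.698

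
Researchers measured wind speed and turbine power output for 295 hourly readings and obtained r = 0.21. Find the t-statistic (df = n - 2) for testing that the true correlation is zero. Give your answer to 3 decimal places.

t = r·√(n−2) / √(1−r²) with r = 0.21, n = 295
  = 0.21·√293 / √(1 − 0.0441)
  = 0.21·17.117243 / 0.977701
  = 3.594621 / 0.977701 = 3.677

3.677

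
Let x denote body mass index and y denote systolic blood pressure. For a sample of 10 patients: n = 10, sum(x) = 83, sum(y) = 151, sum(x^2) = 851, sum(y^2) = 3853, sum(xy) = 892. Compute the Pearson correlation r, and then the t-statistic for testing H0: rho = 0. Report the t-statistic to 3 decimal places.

Numerator: nΣxy − (Σx)(Σy) = 10·892 − (83)(151) = -3613
Denominator: √[(nΣx²−(Σx)²)(nΣy²−(Σy)²)]
  nΣx²−(Σx)² = 10·851 − 6889 = 1621;  nΣy²−(Σy)² = 10·3853 − 22801 = 15729
  √(1621·15729) = √25496709 = 5049.4266
r = -3613 / 5049.4266 = -0.7155
t = r·√(n−2)/√(1−r²) = -0.7155·√8 / √(1−0.511940) = -2.023740 / 0.698613 = -2.897

-2.897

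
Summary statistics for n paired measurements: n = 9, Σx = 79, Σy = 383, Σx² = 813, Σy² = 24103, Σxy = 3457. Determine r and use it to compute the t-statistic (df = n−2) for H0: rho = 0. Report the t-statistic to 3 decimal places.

0.262

S_xy = nΣxy − ΣxΣy = 9·3457 − 79·383 = 31113 − 30257 = 856
S_xx = nΣx² − (Σx)² = 9·813 − 79² = 7317 − 6241 = 1076
S_yy = nΣy² − (Σy)² = 9·24103 − 383² = 216927 − 146689 = 70238
r = S_xy / √(S_xx·S_yy) = 856 / √(1076·70238) = 856 / √75576088 = 856 / 8693.4509 = 0.0985
t = r·√(n−2)/√(1−r²) = 0.0985·√7 / √(1−0.009702) = 0.260607 / 0.995137 = 0.262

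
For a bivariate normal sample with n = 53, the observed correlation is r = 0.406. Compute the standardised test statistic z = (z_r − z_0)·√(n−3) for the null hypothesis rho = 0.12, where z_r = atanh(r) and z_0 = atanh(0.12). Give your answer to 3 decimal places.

Fisher z: atanh(0.406) = 0.430812, atanh(0.12) = 0.120581
z = (z_r − z_0)·√(n−3) = (0.430812 − 0.120581)·√50 = 0.310231 · 7.071068 = 2.194

2.194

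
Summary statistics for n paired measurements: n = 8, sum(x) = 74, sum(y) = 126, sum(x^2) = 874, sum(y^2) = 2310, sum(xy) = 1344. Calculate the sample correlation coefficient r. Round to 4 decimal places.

Numerator: nΣxy − (Σx)(Σy) = 8·1344 − (74)(126) = 1428
Denominator: √[(nΣx²−(Σx)²)(nΣy²−(Σy)²)]
  nΣx²−(Σx)² = 8·874 − 5476 = 1516;  nΣy²−(Σy)² = 8·2310 − 15876 = 2604
  √(1516·2604) = √3947664 = 1986.8729
r = 1428 / 1986.8729 = 0.7187

0.7187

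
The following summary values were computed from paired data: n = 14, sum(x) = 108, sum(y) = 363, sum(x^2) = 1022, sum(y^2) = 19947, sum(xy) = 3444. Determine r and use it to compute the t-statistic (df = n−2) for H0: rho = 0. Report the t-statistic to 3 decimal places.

1.777

S_xy = nΣxy − ΣxΣy = 14·3444 − 108·363 = 48216 − 39204 = 9012
S_xx = nΣx² − (Σx)² = 14·1022 − 108² = 14308 − 11664 = 2644
S_yy = nΣy² − (Σy)² = 14·19947 − 363² = 279258 − 131769 = 147489
r = S_xy / √(S_xx·S_yy) = 9012 / √(2644·147489) = 9012 / √389960916 = 9012 / 19747.4281 = 0.4564
t = r·√(n−2)/√(1−r²) = 0.4564·√12 / √(1−0.208301) = 1.581016 / 0.889775 = 1.777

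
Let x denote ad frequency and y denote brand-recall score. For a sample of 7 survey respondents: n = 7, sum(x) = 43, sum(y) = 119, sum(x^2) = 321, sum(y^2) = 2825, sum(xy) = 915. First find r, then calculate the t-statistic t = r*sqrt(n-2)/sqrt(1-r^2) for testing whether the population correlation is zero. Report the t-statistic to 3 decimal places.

S_xy = nΣxy − ΣxΣy = 7·915 − 43·119 = 6405 − 5117 = 1288
S_xx = nΣx² − (Σx)² = 7·321 − 43² = 2247 − 1849 = 398
S_yy = nΣy² − (Σy)² = 7·2825 − 119² = 19775 − 14161 = 5614
r = S_xy / √(S_xx·S_yy) = 1288 / √(398·5614) = 1288 / √2234372 = 1288 / 1494.7816 = 0.8617
t = r·√(n−2)/√(1−r²) = 0.8617·√5 / √(1−0.742527) = 1.926820 / 0.507418 = 3.797

3.797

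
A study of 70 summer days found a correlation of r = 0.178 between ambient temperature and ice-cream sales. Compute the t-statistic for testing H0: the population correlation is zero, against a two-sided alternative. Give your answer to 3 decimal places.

1.492

t = r·√(n−2) / √(1−r²) with r = 0.178, n = 70
  = 0.178·√68 / √(1 − 0.031684)
  = 0.178·8.246211 / 0.984030
  = 1.467826 / 0.984030 = 1.492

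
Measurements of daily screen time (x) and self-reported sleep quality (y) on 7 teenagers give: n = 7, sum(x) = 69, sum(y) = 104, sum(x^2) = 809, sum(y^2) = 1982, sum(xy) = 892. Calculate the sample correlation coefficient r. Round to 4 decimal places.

S_xy = nΣxy − ΣxΣy = 7·892 − 69·104 = 6244 − 7176 = -932
S_xx = nΣx² − (Σx)² = 7·809 − 69² = 5663 − 4761 = 902
S_yy = nΣy² − (Σy)² = 7·1982 − 104² = 13874 − 10816 = 3058
r = S_xy / √(S_xx·S_yy) = -932 / √(902·3058) = -932 / √2758316 = -932 / 1660.8179 = -0.5612

-0.5612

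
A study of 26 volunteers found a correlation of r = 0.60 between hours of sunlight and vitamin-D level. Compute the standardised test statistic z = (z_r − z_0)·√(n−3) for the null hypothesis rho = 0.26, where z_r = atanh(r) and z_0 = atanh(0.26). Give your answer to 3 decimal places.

2.048

z_r = atanh(0.60) = 0.693147,  z_0 = atanh(0.26) = 0.266108
SE = 1/√(n−3) = 1/√23 = 0.208514
z = (z_r − z_0)/SE = (0.693147 − 0.266108) / 0.208514 = 0.427039 / 0.208514 = 2.048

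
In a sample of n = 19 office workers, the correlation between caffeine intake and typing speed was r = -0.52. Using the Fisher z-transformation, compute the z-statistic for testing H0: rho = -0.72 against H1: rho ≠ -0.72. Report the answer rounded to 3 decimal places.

1.325

Fisher z: atanh(-0.52) = -0.576340, atanh(-0.72) = -0.907645
z = (z_r − z_0)·√(n−3) = (-0.576340 − (-0.907645))·√16 = 0.331305 · 4.000000 = 1.325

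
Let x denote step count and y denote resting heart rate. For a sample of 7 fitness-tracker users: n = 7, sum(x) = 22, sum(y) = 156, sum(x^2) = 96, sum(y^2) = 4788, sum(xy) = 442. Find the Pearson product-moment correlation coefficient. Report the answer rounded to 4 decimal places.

S_xy = nΣxy − ΣxΣy = 7·442 − 22·156 = 3094 − 3432 = -338
S_xx = nΣx² − (Σx)² = 7·96 − 22² = 672 − 484 = 188
S_yy = nΣy² − (Σy)² = 7·4788 − 156² = 33516 − 24336 = 9180
r = S_xy / √(S_xx·S_yy) = -338 / √(188·9180) = -338 / √1725840 = -338 / 1313.7123 = -0.2573

-0.2573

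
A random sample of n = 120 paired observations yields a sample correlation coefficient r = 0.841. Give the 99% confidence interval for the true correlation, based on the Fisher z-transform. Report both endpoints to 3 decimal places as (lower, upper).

(0.756, 0.898)

Fisher z: z_r = atanh(r) = ½·ln((1+0.841)/(1−0.841)) = 1.224580
SE(z) = 1/√(n−3) = 1/√117 = 0.092450
99% ⇒ z* = 2.576; margin = 2.576·0.092450 = 0.238151
CI on z-scale: (0.986429, 1.462731)
Back-transform: tanh(0.986429) = 0.755836, tanh(1.462731) = 0.898182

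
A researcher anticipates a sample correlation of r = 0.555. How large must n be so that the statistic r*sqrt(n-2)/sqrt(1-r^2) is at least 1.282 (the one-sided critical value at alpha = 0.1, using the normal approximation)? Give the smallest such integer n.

6

Need r·√(n−2)/√(1−r²) ≥ 1.282
√(n−2) ≥ 1.282·√(1−0.308025) / 0.555 = 1.282·0.831850 / 0.555 = 1.9215
n−2 ≥ 3.6922  ⇒  n ≥ 5.6922
Smallest integer n = 6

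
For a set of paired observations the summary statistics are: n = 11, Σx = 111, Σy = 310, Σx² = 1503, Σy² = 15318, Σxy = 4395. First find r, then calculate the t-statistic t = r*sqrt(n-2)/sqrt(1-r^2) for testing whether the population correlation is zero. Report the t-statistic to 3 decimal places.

3.972

S_xy = nΣxy − ΣxΣy = 11·4395 − 111·310 = 48345 − 34410 = 13935
S_xx = nΣx² − (Σx)² = 11·1503 − 111² = 16533 − 12321 = 4212
S_yy = nΣy² − (Σy)² = 11·15318 − 310² = 168498 − 96100 = 72398
r = S_xy / √(S_xx·S_yy) = 13935 / √(4212·72398) = 13935 / √304940376 = 13935 / 17462.5421 = 0.7980
t = r·√(n−2)/√(1−r²) = 0.7980·√9 / √(1−0.636804) = 2.394000 / 0.602657 = 3.972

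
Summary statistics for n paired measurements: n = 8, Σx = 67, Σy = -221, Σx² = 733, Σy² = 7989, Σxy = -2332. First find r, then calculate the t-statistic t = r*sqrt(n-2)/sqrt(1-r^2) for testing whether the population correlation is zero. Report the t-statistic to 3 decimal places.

S_xy = nΣxy − ΣxΣy = 8·(-2332) − 67·(-221) = -18656 − (-14807) = -3849
S_xx = nΣx² − (Σx)² = 8·733 − 67² = 5864 − 4489 = 1375
S_yy = nΣy² − (Σy)² = 8·7989 − (-221)² = 63912 − 48841 = 15071
r = S_xy / √(S_xx·S_yy) = -3849 / √(1375·15071) = -3849 / √20722625 = -3849 / 4552.2110 = -0.8455
t = r·√(n−2)/√(1−r²) = -0.8455·√6 / √(1−0.714870) = -2.071044 / 0.533976 = -3.879

-3.879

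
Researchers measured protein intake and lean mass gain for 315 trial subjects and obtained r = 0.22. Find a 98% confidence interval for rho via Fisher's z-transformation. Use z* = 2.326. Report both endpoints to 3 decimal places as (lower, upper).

z_r = atanh(0.22) = 0.223656;  SE = 1/√(n−3) = 1/√312 = 0.056614
z-limits: 0.223656 ± 2.326·0.056614 = 0.223656 ± 0.131684 = [0.091972, 0.355340]
ρ-limits: (tanh 0.091972, tanh 0.355340) = (0.092, 0.341)

(0.092, 0.341)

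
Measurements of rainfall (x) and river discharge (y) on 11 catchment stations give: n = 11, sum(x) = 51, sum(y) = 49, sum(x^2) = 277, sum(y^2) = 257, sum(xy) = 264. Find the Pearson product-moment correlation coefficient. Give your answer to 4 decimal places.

S_xy = nΣxy − ΣxΣy = 11·264 − 51·49 = 2904 − 2499 = 405
S_xx = nΣx² − (Σx)² = 11·277 − 51² = 3047 − 2601 = 446
S_yy = nΣy² − (Σy)² = 11·257 − 49² = 2827 − 2401 = 426
r = S_xy / √(S_xx·S_yy) = 405 / √(446·426) = 405 / √189996 = 405 / 435.8853 = 0.9291

0.9291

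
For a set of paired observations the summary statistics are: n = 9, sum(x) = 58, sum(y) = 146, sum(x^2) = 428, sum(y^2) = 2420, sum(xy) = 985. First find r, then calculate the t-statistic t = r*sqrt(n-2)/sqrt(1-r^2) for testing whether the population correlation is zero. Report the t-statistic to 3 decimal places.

4.004

S_xy = nΣxy − ΣxΣy = 9·985 − 58·146 = 8865 − 8468 = 397
S_xx = nΣx² − (Σx)² = 9·428 − 58² = 3852 − 3364 = 488
S_yy = nΣy² − (Σy)² = 9·2420 − 146² = 21780 − 21316 = 464
r = S_xy / √(S_xx·S_yy) = 397 / √(488·464) = 397 / √226432 = 397 / 475.8487 = 0.8343
t = r·√(n−2)/√(1−r²) = 0.8343·√7 / √(1−0.696056) = 2.207350 / 0.551311 = 4.004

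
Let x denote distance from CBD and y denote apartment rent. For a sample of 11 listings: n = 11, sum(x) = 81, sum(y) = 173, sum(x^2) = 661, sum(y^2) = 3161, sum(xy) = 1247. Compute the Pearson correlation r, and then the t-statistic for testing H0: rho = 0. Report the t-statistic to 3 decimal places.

Numerator: nΣxy − (Σx)(Σy) = 11·1247 − (81)(173) = -296
Denominator: √[(nΣx²−(Σx)²)(nΣy²−(Σy)²)]
  nΣx²−(Σx)² = 11·661 − 6561 = 710;  nΣy²−(Σy)² = 11·3161 − 29929 = 4842
  √(710·4842) = √3437820 = 1854.1359
r = -296 / 1854.1359 = -0.1596
t = r·√(n−2)/√(1−r²) = -0.1596·√9 / √(1−0.025472) = -0.478800 / 0.987182 = -0.485

-0.485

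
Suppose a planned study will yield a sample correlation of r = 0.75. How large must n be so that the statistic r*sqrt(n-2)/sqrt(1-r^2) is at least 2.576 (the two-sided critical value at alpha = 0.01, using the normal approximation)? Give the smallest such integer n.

Need r·√(n−2)/√(1−r²) ≥ 2.576
√(n−2) ≥ 2.576·√(1−0.5625) / 0.75 = 2.576·0.661438 / 0.75 = 2.2718
n−2 ≥ 5.1611  ⇒  n ≥ 7.1611
Smallest integer n = 8

8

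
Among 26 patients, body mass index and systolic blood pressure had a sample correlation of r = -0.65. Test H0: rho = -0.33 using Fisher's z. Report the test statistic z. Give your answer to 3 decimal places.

-2.074

Fisher z: atanh(-0.65) = -0.775299, atanh(-0.33) = -0.342828
z = (z_r − z_0)·√(n−3) = (-0.775299 − (-0.342828))·√23 = -0.432471 · 4.795832 = -2.074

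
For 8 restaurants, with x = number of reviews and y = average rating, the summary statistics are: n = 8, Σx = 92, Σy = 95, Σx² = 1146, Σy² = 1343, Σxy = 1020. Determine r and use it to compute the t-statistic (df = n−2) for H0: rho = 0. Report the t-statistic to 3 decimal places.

S_xy = nΣxy − ΣxΣy = 8·1020 − 92·95 = 8160 − 8740 = -580
S_xx = nΣx² − (Σx)² = 8·1146 − 92² = 9168 − 8464 = 704
S_yy = nΣy² − (Σy)² = 8·1343 − 95² = 10744 − 9025 = 1719
r = S_xy / √(S_xx·S_yy) = -580 / √(704·1719) = -580 / √1210176 = -580 / 1100.0800 = -0.5272
t = r·√(n−2)/√(1−r²) = -0.5272·√6 / √(1−0.277940) = -1.291371 / 0.849741 = -1.520

-1.520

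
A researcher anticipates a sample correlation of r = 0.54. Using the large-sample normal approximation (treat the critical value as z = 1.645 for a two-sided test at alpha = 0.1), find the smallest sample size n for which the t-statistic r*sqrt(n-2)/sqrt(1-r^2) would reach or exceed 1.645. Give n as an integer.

9

r√(n−2)/√(1−r²) ≥ 1.645  ⇔  n−2 ≥ (1.645)²·(1−r²)/r²
(1−r²)/r² = (1−0.2916)/0.2916 = 2.4294
n ≥ 2 + 2.706025·2.4294 = 2 + 6.5740 = 8.5740
⌈8.5740⌉ = 9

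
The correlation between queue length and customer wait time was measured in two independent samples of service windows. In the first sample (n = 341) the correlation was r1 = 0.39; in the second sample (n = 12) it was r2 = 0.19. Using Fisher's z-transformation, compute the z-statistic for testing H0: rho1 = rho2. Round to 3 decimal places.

0.650

z1 = atanh(0.39) = 0.411800,  z2 = atanh(0.19) = 0.192337
SE = √(1/(n1−3) + 1/(n2−3)) = √(1/338 + 1/9) = √(0.0029586 + 0.1111111) = √0.1140697 = 0.337742
z = (z1 − z2)/SE = (0.411800 − 0.192337) / 0.337742 = 0.219463 / 0.337742 = 0.650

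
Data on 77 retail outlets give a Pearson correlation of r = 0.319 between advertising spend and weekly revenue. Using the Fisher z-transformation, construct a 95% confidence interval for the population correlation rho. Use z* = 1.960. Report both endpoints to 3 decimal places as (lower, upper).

(0.102, 0.507)

Fisher z: z_r = atanh(r) = ½·ln((1+0.319)/(1−0.319)) = 0.330533
SE(z) = 1/√(n−3) = 1/√74 = 0.116248
95% ⇒ z* = 1.960; margin = 1.960·0.116248 = 0.227846
CI on z-scale: (0.102687, 0.558379)
Back-transform: tanh(0.102687) = 0.102328, tanh(0.558379) = 0.506774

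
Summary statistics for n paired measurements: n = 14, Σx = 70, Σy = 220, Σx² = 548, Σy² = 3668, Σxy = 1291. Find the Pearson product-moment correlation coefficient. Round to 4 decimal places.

Numerator: nΣxy − (Σx)(Σy) = 14·1291 − (70)(220) = 2674
Denominator: √[(nΣx²−(Σx)²)(nΣy²−(Σy)²)]
  nΣx²−(Σx)² = 14·548 − 4900 = 2772;  nΣy²−(Σy)² = 14·3668 − 48400 = 2952
  √(2772·2952) = √8182944 = 2860.5846
r = 2674 / 2860.5846 = 0.9348

0.9348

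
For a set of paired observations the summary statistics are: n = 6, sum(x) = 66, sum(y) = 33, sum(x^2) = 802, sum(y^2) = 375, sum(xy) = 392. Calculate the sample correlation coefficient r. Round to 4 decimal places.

Numerator: nΣxy − (Σx)(Σy) = 6·392 − (66)(33) = 174
Denominator: √[(nΣx²−(Σx)²)(nΣy²−(Σy)²)]
  nΣx²−(Σx)² = 6·802 − 4356 = 456;  nΣy²−(Σy)² = 6·375 − 1089 = 1161
  √(456·1161) = √529416 = 727.6098
r = 174 / 727.6098 = 0.2391

0.2391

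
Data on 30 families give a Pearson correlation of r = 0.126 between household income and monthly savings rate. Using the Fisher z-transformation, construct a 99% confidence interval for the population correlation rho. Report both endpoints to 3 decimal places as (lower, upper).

(-0.353, 0.553)

Fisher z: z_r = atanh(r) = ½·ln((1+0.126)/(1−0.126)) = 0.126673
SE(z) = 1/√(n−3) = 1/√27 = 0.192450
99% ⇒ z* = 2.576; margin = 2.576·0.192450 = 0.495751
CI on z-scale: (-0.369078, 0.622424)
Back-transform: tanh(-0.369078) = -0.353185, tanh(0.622424) = 0.552814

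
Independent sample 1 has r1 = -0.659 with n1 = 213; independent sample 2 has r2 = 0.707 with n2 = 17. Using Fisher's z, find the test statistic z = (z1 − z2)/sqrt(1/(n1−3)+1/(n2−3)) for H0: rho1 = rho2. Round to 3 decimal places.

-6.058

Fisher z-transforms: z1 = atanh(-0.659) = -0.791044, z2 = atanh(0.707) = 0.881160; difference d = -1.672204
Var(d) = 1/210 + 1/14 = 0.0047619 + 0.0714286 = 0.0761905
z = d/√Var(d) = -1.672204 / √0.0761905 = -1.672204 / 0.276026 = -6.058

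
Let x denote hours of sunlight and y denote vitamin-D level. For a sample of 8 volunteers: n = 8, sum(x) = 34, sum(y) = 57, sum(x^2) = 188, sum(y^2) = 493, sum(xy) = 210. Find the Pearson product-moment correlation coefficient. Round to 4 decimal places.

-0.5246

Numerator: nΣxy − (Σx)(Σy) = 8·210 − (34)(57) = -258
Denominator: √[(nΣx²−(Σx)²)(nΣy²−(Σy)²)]
  nΣx²−(Σx)² = 8·188 − 1156 = 348;  nΣy²−(Σy)² = 8·493 − 3249 = 695
  √(348·695) = √241860 = 491.7926
r = -258 / 491.7926 = -0.5246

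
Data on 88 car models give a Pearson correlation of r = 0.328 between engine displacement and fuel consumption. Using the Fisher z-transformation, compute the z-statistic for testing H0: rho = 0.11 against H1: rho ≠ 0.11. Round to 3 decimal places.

2.122

Fisher z: atanh(0.328) = 0.340585, atanh(0.11) = 0.110447
z = (z_r − z_0)·√(n−3) = (0.340585 − 0.110447)·√85 = 0.230138 · 9.219544 = 2.122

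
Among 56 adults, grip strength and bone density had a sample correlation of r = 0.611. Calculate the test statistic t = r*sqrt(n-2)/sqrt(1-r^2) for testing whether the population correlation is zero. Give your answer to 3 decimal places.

5.672

t = r·√(n−2) / √(1−r²) with r = 0.611, n = 56
  = 0.611·√54 / √(1 − 0.373321)
  = 0.611·7.348469 / 0.791631
  = 4.489915 / 0.791631 = 5.672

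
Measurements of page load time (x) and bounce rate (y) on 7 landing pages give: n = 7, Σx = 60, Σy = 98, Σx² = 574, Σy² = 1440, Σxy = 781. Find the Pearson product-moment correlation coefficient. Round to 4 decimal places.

-0.9259

S_xy = nΣxy − ΣxΣy = 7·781 − 60·98 = 5467 − 5880 = -413
S_xx = nΣx² − (Σx)² = 7·574 − 60² = 4018 − 3600 = 418
S_yy = nΣy² − (Σy)² = 7·1440 − 98² = 10080 − 9604 = 476
r = S_xy / √(S_xx·S_yy) = -413 / √(418·476) = -413 / √198968 = -413 / 446.0583 = -0.9259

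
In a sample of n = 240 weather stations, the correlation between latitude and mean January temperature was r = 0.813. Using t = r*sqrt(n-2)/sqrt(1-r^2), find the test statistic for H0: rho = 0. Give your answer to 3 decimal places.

t = r·√(n−2) / √(1−r²) with r = 0.813, n = 240
  = 0.813·√238 / √(1 − 0.660969)
  = 0.813·15.427249 / 0.582264
  = 12.542353 / 0.582264 = 21.541

21.541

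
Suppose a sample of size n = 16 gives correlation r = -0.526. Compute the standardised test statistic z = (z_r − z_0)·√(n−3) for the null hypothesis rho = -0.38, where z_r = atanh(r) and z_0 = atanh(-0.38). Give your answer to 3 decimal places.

-0.665

Fisher z: atanh(-0.526) = -0.584599, atanh(-0.38) = -0.400060
z = (z_r − z_0)·√(n−3) = (-0.584599 − (-0.400060))·√13 = -0.184539 · 3.605551 = -0.665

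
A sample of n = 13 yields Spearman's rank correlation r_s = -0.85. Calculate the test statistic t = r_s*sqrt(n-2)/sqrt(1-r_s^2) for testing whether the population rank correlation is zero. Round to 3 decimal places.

-5.352

t = r_s·√(n−2) / √(1−r_s²) with r_s = -0.85, n = 13
  = -0.85·√11 / √(1 − 0.7225)
  = -0.85·3.316625 / 0.526783
  = -2.819131 / 0.526783 = -5.352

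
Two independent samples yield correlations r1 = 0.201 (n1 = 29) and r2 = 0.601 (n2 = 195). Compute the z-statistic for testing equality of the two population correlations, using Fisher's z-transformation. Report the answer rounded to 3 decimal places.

-2.349

z1 = atanh(0.201) = 0.203774,  z2 = atanh(0.601) = 0.694711
SE = √(1/(n1−3) + 1/(n2−3)) = √(1/26 + 1/192) = √(0.0384615 + 0.0052083) = √0.0436698 = 0.208973
z = (z1 − z2)/SE = (0.203774 − 0.694711) / 0.208973 = -0.490937 / 0.208973 = -2.349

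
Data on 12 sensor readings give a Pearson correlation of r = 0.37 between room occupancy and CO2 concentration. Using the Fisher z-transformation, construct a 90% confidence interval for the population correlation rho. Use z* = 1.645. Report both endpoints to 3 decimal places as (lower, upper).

(-0.159, 0.734)

z_r = atanh(0.37) = 0.388423;  SE = 1/√(n−3) = 1/√9 = 0.333333
z-limits: 0.388423 ± 1.645·0.333333 = 0.388423 ± 0.548333 = [-0.159910, 0.936756]
ρ-limits: (tanh -0.159910, tanh 0.936756) = (-0.159, 0.734)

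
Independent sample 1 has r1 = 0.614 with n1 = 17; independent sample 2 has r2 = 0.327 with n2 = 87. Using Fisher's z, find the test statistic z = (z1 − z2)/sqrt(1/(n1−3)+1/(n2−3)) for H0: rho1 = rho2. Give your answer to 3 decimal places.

z1 = atanh(0.614) = 0.715317,  z2 = atanh(0.327) = 0.339465
SE = √(1/(n1−3) + 1/(n2−3)) = √(1/14 + 1/84) = √(0.0714286 + 0.0119048) = √0.0833334 = 0.288675
z = (z1 − z2)/SE = (0.715317 − 0.339465) / 0.288675 = 0.375852 / 0.288675 = 1.302

1.302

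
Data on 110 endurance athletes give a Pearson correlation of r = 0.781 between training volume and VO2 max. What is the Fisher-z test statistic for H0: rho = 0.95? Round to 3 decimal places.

-8.108

z_r = atanh(0.781) = 1.047929,  z_0 = atanh(0.95) = 1.831781
SE = 1/√(n−3) = 1/√107 = 0.096674
z = (z_r − z_0)/SE = (1.047929 − 1.831781) / 0.096674 = -0.783852 / 0.096674 = -8.108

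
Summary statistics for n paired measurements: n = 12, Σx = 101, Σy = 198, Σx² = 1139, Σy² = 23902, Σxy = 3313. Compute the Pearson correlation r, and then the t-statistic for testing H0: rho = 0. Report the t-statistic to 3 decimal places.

Numerator: nΣxy − (Σx)(Σy) = 12·3313 − (101)(198) = 19758
Denominator: √[(nΣx²−(Σx)²)(nΣy²−(Σy)²)]
  nΣx²−(Σx)² = 12·1139 − 10201 = 3467;  nΣy²−(Σy)² = 12·23902 − 39204 = 247620
  √(3467·247620) = √858498540 = 29300.1457
r = 19758 / 29300.1457 = 0.6743
t = r·√(n−2)/√(1−r²) = 0.6743·√10 / √(1−0.454680) = 2.132324 / 0.738458 = 2.888

2.888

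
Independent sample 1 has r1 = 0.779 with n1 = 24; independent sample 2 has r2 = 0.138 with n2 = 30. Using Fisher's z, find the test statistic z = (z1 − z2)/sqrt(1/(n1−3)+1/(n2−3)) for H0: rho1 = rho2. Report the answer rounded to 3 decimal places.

z1 = atanh(0.779) = 1.042822,  z2 = atanh(0.138) = 0.138886
SE = √(1/(n1−3) + 1/(n2−3)) = √(1/21 + 1/27) = √(0.0476190 + 0.0370370) = √0.0846560 = 0.290957
z = (z1 − z2)/SE = (1.042822 − 0.138886) / 0.290957 = 0.903936 / 0.290957 = 3.107

3.107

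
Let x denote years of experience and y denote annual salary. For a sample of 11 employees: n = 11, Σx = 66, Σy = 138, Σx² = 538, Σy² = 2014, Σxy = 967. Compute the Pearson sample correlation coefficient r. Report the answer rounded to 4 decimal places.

Numerator: nΣxy − (Σx)(Σy) = 11·967 − (66)(138) = 1529
Denominator: √[(nΣx²−(Σx)²)(nΣy²−(Σy)²)]
  nΣx²−(Σx)² = 11·538 − 4356 = 1562;  nΣy²−(Σy)² = 11·2014 − 19044 = 3110
  √(1562·3110) = √4857820 = 2204.0463
r = 1529 / 2204.0463 = 0.6937

0.6937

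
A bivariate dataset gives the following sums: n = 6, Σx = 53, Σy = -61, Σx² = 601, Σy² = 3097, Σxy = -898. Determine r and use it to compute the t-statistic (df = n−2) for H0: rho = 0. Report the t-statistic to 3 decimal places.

Numerator: nΣxy − (Σx)(Σy) = 6·(-898) − (53)(-61) = -2155
Denominator: √[(nΣx²−(Σx)²)(nΣy²−(Σy)²)]
  nΣx²−(Σx)² = 6·601 − 2809 = 797;  nΣy²−(Σy)² = 6·3097 − 3721 = 14861
  √(797·14861) = √11844217 = 3441.5428
r = -2155 / 3441.5428 = -0.6262
t = r·√(n−2)/√(1−r²) = -0.6262·√4 / √(1−0.392126) = -1.252400 / 0.779663 = -1.606

-1.606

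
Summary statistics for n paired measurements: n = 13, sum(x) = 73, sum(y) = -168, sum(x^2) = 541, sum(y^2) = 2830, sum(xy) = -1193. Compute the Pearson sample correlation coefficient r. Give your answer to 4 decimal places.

-0.8494

S_xy = nΣxy − ΣxΣy = 13·(-1193) − 73·(-168) = -15509 − (-12264) = -3245
S_xx = nΣx² − (Σx)² = 13·541 − 73² = 7033 − 5329 = 1704
S_yy = nΣy² − (Σy)² = 13·2830 − (-168)² = 36790 − 28224 = 8566
r = S_xy / √(S_xx·S_yy) = -3245 / √(1704·8566) = -3245 / √14596464 = -3245 / 3820.5319 = -0.8494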